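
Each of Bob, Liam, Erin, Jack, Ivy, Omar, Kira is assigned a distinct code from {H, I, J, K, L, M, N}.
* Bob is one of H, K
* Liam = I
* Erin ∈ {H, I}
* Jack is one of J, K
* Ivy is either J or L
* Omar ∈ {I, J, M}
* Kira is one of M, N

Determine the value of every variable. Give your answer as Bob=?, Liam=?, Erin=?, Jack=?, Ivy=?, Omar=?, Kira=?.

Bob=K, Liam=I, Erin=H, Jack=J, Ivy=L, Omar=M, Kira=N

Liam must be I (only option left). Strike I from Erin, Omar.
Erin must be H (only option left). So Bob can't be H.
Bob has just one choice, so Bob = K. Strike K from Jack.
That leaves Jack = J. Strike J from Ivy, Omar.
That leaves Ivy = L.
That leaves Omar = M. Strike M from Kira.
That leaves Kira = N.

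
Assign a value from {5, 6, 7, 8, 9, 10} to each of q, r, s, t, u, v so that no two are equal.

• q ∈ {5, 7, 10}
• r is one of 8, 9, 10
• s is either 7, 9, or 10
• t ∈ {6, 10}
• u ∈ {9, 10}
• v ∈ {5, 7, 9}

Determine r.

The 6 variables together cover exactly {5, 6, 7, 8, 9, 10} — 6 values for 6 variables — and 6 appears only in t's list, so t = 6.
The 5 still-open variables draw from only 5 values {5, 7, 8, 9, 10}, so each is used; only r can be 8, hence r = 8.

8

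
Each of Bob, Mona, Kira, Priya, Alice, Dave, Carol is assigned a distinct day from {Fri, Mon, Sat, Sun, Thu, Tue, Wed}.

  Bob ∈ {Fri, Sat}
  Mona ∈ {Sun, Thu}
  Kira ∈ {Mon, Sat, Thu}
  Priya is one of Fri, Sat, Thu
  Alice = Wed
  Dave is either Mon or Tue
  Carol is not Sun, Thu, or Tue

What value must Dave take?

Alice has just one choice, so Alice = Wed. Strike Wed from Carol.
Among the 6 still-open variables, Sun fits only Mona (and all 6 values in {Fri, Mon, Sat, Sun, Thu, Tue} must be used), so Mona = Sun.
Among the 5 still-open variables, Tue fits only Dave (and all 5 values in {Fri, Mon, Sat, Thu, Tue} must be used), so Dave = Tue.

Tue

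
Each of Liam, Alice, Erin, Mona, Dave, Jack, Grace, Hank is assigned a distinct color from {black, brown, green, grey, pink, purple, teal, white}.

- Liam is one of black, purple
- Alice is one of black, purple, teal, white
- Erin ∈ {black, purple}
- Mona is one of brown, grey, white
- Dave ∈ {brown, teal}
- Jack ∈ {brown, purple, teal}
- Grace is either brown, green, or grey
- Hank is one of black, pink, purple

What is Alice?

white

Among the 8 variables, green fits only Grace (and all 8 values in {black, brown, green, grey, pink, purple, teal, white} must be used), so Grace = green.
Among the 7 still-open variables, grey fits only Mona (and all 7 values in {black, brown, grey, pink, purple, teal, white} must be used), so Mona = grey.
Among the 6 still-open variables, pink fits only Hank (and all 6 values in {black, brown, pink, purple, teal, white} must be used), so Hank = pink.
Among the 5 still-open variables, white fits only Alice (and all 5 values in {black, brown, purple, teal, white} must be used), so Alice = white.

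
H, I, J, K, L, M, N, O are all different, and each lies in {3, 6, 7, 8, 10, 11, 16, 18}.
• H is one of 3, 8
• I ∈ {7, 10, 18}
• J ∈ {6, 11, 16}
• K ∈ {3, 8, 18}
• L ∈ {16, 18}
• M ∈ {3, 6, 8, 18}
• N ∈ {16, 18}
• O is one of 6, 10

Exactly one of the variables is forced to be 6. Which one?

The 8 variables together cover exactly {3, 6, 7, 8, 10, 11, 16, 18} — 8 values for 8 variables — and 7 appears only in I's list, so I = 7.
Among the 7 still-open variables, 10 fits only O (and all 7 values in {3, 6, 8, 10, 11, 16, 18} must be used), so O = 10.
The 6 still-open variables draw from only 6 values {3, 6, 8, 11, 16, 18}, so each is used; only J can be 11, hence J = 11.
The 5 still-open variables together cover exactly {3, 6, 8, 16, 18} — 5 values for 5 variables — and 6 appears only in M's list, so M = 6.

M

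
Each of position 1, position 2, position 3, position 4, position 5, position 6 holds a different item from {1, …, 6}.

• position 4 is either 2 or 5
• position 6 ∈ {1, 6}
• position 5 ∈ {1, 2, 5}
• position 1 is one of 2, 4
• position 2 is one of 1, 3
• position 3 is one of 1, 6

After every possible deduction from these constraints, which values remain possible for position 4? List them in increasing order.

2, 5

The 6 variables draw from only 6 values {1, 2, 3, 4, 5, 6}, so each is used; only position 2 can be 3, hence position 2 = 3.
The 5 still-open variables together cover exactly {1, 2, 4, 5, 6} — 5 values for 5 variables — and 4 appears only in position 1's list, so position 1 = 4.
position 3 and position 6 between them cover only {1, 6} — a naked pair. Remove those values from position 5.
No further eliminations apply; position 4 can still be any of 2, 5.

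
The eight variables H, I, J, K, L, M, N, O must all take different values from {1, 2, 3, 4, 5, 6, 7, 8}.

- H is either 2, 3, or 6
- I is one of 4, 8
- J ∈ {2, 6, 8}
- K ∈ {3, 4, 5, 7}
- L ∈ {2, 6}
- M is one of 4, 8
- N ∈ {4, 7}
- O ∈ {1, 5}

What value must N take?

7

Among the 8 variables, 1 fits only O (and all 8 values in {1, 2, 3, 4, 5, 6, 7, 8} must be used), so O = 1.
Among the 7 still-open variables, 5 fits only K (and all 7 values in {2, 3, 4, 5, 6, 7, 8} must be used), so K = 5.
Among the 6 still-open variables, 3 fits only H (and all 6 values in {2, 3, 4, 6, 7, 8} must be used), so H = 3.
The 5 still-open variables draw from only 5 values {2, 4, 6, 7, 8}, so each is used; only N can be 7, hence N = 7.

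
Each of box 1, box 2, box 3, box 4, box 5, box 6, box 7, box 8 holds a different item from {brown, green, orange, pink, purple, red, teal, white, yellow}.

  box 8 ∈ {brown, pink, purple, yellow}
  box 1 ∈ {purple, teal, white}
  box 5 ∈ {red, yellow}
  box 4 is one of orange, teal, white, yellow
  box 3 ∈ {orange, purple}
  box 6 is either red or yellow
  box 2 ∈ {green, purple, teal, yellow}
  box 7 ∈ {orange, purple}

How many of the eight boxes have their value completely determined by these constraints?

box 3 and box 7 share exactly the 2 values {orange, purple}; by pigeonhole those values go to them, so strike orange, purple from box 1, box 2, box 4, box 8.
box 5 and box 6 share exactly the 2 values {red, yellow}; by pigeonhole those values go to them, so strike red, yellow from box 2, box 4, box 8.
box 1 and box 4 between them cover only {teal, white} — a naked pair. Remove those values from box 2.
box 2 must be green (only option left).
Determined: box 2=green. The other boxes each still have more than one consistent value. That makes 1.

1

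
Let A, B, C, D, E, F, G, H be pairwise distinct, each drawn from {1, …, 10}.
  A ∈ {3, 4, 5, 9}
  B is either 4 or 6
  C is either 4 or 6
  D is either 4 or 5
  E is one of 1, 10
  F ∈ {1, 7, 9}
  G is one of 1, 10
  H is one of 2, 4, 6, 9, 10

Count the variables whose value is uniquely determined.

1

The 2 variables B and C are confined to {4, 6}, which locks those values in; drop them from A, D, H.
D's domain is down to {5}, so D = 5. Eliminate 5 elsewhere: A.
The 2 variables E and G are confined to {1, 10}, which locks those values in; drop them from F, H.
Determined: D=5. The other variables each still have more than one consistent value. That makes 1.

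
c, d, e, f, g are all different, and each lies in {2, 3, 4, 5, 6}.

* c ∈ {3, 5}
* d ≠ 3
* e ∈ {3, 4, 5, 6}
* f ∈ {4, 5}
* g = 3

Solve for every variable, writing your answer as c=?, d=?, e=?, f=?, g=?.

c=5, d=2, e=6, f=4, g=3

g's domain is down to {3}, so g = 3. Strike 3 from c, e.
c's domain is down to {5}, so c = 5. So d, e, f can't be 5.
That leaves f = 4. Remove 4 from d, e.
e's domain is down to {6}, so e = 6. Remove 6 from d.
d must be 2 (only option left).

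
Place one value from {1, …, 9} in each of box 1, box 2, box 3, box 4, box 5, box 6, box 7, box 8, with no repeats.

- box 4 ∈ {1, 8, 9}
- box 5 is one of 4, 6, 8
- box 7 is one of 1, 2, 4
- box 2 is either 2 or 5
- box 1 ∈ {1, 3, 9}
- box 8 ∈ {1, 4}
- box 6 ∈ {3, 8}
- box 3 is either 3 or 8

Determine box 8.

The 8 variables draw from only 8 values {1, 2, 3, 4, 5, 6, 8, 9}, so each is used; only box 2 can be 5, hence box 2 = 5.
The 7 still-open variables together cover exactly {1, 2, 3, 4, 6, 8, 9} — 7 values for 7 variables — and 2 appears only in box 7's list, so box 7 = 2.
The 6 still-open variables together cover exactly {1, 3, 4, 6, 8, 9} — 6 values for 6 variables — and 6 appears only in box 5's list, so box 5 = 6.
The 5 still-open variables together cover exactly {1, 3, 4, 8, 9} — 5 values for 5 variables — and 4 appears only in box 8's list, so box 8 = 4.

4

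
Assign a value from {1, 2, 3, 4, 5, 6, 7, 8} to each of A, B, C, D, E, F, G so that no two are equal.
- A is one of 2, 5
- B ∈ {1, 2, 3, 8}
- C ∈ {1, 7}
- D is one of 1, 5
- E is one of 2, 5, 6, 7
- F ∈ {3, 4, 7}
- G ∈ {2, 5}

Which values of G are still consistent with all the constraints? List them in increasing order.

A and G share exactly the 2 values {2, 5}; by pigeonhole those values go to them, so strike 2, 5 from B, D, E.
That leaves D = 1. Eliminate 1 elsewhere: B, C.
C's domain is down to {7}, so C = 7. Remove 7 from E, F.
That leaves E = 6.
No further eliminations apply; G can still be any of 2, 5.

2, 5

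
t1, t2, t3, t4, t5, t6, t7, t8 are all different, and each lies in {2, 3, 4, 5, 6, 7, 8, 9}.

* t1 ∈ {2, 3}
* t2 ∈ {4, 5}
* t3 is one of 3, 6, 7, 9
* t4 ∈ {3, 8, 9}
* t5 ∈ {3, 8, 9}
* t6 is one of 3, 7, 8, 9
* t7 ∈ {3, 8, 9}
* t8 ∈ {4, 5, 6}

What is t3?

6

The 8 variables together cover exactly {2, 3, 4, 5, 6, 7, 8, 9} — 8 values for 8 variables — and 2 appears only in t1's list, so t1 = 2.
The 3 variables t4, t5, t7 are confined to {3, 8, 9}, which locks those values in; drop them from t3, t6.
t6's domain is down to {7}, so t6 = 7. Remove 7 from t3.
So t3 = 6.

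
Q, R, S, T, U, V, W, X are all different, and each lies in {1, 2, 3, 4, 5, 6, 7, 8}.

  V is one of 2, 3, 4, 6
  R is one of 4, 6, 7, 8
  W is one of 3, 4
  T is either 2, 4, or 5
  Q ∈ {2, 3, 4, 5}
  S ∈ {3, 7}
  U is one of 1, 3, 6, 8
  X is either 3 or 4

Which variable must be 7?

Among the 8 variables, 1 fits only U (and all 8 values in {1, 2, 3, 4, 5, 6, 7, 8} must be used), so U = 1.
The 7 still-open variables draw from only 7 values {2, 3, 4, 5, 6, 7, 8}, so each is used; only R can be 8, hence R = 8.
The 6 still-open variables draw from only 6 values {2, 3, 4, 5, 6, 7}, so each is used; only V can be 6, hence V = 6.
The 5 still-open variables together cover exactly {2, 3, 4, 5, 7} — 5 values for 5 variables — and 7 appears only in S's list, so S = 7.

S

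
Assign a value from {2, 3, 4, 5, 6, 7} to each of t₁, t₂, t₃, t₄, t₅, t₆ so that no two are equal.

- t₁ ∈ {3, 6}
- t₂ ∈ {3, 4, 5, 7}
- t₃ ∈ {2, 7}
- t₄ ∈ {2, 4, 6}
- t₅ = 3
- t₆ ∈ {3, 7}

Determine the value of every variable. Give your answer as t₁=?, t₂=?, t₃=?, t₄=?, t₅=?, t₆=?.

t₁=6, t₂=5, t₃=2, t₄=4, t₅=3, t₆=7

t₅ must be 3 (only option left). Strike 3 from t₁, t₂, t₆.
t₆ has just one choice, so t₆ = 7. So t₂, t₃ can't be 7.
t₁ must be 6 (only option left). So t₄ can't be 6.
That leaves t₃ = 2. So t₄ can't be 2.
t₄ must be 4 (only option left). So t₂ can't be 4.
t₂ has just one choice, so t₂ = 5.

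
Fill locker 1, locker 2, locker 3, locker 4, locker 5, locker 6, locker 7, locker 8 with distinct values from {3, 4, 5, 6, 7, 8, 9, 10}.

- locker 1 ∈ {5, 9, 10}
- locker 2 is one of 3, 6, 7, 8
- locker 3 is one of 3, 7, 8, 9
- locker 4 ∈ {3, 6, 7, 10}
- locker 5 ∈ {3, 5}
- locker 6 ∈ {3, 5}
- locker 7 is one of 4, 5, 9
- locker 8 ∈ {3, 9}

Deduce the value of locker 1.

10

The 8 variables draw from only 8 values {3, 4, 5, 6, 7, 8, 9, 10}, so each is used; only locker 7 can be 4, hence locker 7 = 4.
The 2 variables locker 5 and locker 6 are confined to {3, 5}, which locks those values in; drop them from locker 1, locker 2, locker 3, locker 4, locker 8.
That leaves locker 8 = 9. Remove 9 from locker 1, locker 3.
So locker 1 = 10.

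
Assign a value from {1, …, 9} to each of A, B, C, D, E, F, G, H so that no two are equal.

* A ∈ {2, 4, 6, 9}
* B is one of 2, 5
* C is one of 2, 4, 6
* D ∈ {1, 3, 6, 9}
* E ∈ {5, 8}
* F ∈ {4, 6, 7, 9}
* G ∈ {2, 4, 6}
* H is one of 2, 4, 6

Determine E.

The 3 variables C, G, H are confined to {2, 4, 6}, which locks those values in; drop them from A, B, D, F.
A has just one choice, so A = 9. Eliminate 9 elsewhere: D, F.
B's domain is down to {5}, so B = 5. So E can't be 5.
So E = 8.

8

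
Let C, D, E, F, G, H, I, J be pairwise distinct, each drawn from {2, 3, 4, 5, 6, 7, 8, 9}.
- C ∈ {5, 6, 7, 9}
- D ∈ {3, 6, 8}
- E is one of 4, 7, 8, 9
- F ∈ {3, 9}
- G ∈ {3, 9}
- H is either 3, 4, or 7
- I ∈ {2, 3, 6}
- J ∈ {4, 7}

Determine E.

The 8 variables together cover exactly {2, 3, 4, 5, 6, 7, 8, 9} — 8 values for 8 variables — and 2 appears only in I's list, so I = 2.
The 7 still-open variables together cover exactly {3, 4, 5, 6, 7, 8, 9} — 7 values for 7 variables — and 5 appears only in C's list, so C = 5.
The 6 still-open variables together cover exactly {3, 4, 6, 7, 8, 9} — 6 values for 6 variables — and 6 appears only in D's list, so D = 6.
The 5 still-open variables draw from only 5 values {3, 4, 7, 8, 9}, so each is used; only E can be 8, hence E = 8.

8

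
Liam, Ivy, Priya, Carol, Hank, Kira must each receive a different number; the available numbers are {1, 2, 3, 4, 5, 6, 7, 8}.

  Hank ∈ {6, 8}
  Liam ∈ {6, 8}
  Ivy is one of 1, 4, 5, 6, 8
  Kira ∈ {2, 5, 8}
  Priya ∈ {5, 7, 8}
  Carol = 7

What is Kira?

2

Carol's domain is down to {7}, so Carol = 7. So Priya can't be 7.
Liam and Hank between them cover only {6, 8} — a naked pair. Remove those values from Ivy, Priya, Kira.
That leaves Priya = 5. So Ivy, Kira can't be 5.
So Kira = 2.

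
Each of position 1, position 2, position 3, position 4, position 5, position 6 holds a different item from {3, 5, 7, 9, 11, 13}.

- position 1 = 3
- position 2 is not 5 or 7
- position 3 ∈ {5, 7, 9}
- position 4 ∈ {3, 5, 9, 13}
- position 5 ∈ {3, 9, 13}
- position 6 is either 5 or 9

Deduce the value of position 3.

position 1's domain is down to {3}, so position 1 = 3. Eliminate 3 elsewhere: position 2, position 4, position 5.
The 5 still-open variables draw from only 5 values {5, 7, 9, 11, 13}, so each is used; only position 3 can be 7, hence position 3 = 7.

7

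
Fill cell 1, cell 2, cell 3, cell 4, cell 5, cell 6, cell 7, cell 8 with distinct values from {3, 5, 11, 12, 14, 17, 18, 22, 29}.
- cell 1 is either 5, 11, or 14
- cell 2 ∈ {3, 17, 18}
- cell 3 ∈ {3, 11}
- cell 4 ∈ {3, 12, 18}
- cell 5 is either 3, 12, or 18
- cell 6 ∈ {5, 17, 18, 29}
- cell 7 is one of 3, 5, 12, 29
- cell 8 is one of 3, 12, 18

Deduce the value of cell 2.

17

The 8 variables draw from only 8 values {3, 5, 11, 12, 14, 17, 18, 29}, so each is used; only cell 1 can be 14, hence cell 1 = 14.
The 7 still-open variables together cover exactly {3, 5, 11, 12, 17, 18, 29} — 7 values for 7 variables — and 11 appears only in cell 3's list, so cell 3 = 11.
cell 4, cell 5, cell 8 share exactly the 3 values {3, 12, 18}; by pigeonhole those values go to them, so strike 3, 12, 18 from cell 2, cell 6, cell 7.
So cell 2 = 17.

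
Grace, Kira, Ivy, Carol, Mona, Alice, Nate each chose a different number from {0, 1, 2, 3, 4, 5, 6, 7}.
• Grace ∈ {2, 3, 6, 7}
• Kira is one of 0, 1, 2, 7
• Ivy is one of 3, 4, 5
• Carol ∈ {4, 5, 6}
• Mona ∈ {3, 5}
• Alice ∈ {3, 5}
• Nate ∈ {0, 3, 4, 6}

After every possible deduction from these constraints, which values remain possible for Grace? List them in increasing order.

2, 7

The 2 variables Mona and Alice are confined to {3, 5}, which locks those values in; drop them from Grace, Ivy, Carol, Nate.
Ivy has just one choice, so Ivy = 4. Strike 4 from Carol, Nate.
Carol's domain is down to {6}, so Carol = 6. So Grace, Nate can't be 6.
Nate's domain is down to {0}, so Nate = 0. Strike 0 from Kira.
No further eliminations apply; Grace can still be any of 2, 7.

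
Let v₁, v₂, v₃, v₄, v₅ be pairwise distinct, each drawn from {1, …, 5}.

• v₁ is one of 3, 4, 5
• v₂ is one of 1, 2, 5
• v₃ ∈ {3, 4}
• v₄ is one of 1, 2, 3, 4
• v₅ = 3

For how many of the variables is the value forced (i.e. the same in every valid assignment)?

3

v₅ has just one choice, so v₅ = 3. Strike 3 from v₁, v₃, v₄.
v₃'s domain is down to {4}, so v₃ = 4. Eliminate 4 elsewhere: v₁, v₄.
That leaves v₁ = 5. Remove 5 from v₂.
Determined: v₁=5, v₃=4, v₅=3. The other variables each still have more than one consistent value. That makes 3.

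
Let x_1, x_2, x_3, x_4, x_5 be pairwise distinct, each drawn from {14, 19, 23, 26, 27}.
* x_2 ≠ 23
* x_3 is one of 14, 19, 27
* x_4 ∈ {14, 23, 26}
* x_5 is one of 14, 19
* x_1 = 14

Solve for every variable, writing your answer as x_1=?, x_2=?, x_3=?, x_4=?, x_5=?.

x_1=14, x_2=26, x_3=27, x_4=23, x_5=19

x_1 has just one choice, so x_1 = 14. Remove 14 from x_2, x_3, x_4, x_5.
That leaves x_5 = 19. Strike 19 from x_2, x_3.
x_3 must be 27 (only option left). Eliminate 27 elsewhere: x_2.
x_2's domain is down to {26}, so x_2 = 26. Remove 26 from x_4.
x_4 has just one choice, so x_4 = 23.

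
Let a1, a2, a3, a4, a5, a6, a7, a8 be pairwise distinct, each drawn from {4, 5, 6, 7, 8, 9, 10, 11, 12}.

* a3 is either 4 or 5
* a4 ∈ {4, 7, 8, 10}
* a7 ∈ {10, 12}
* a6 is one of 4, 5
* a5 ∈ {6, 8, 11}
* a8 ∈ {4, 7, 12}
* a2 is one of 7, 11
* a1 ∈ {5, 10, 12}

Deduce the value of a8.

The 8 variables together cover exactly {4, 5, 6, 7, 8, 10, 11, 12} — 8 values for 8 variables — and 6 appears only in a5's list, so a5 = 6.
Among the 7 still-open variables, 8 fits only a4 (and all 7 values in {4, 5, 7, 8, 10, 11, 12} must be used), so a4 = 8.
Among the 6 still-open variables, 11 fits only a2 (and all 6 values in {4, 5, 7, 10, 11, 12} must be used), so a2 = 11.
The 5 still-open variables draw from only 5 values {4, 5, 7, 10, 12}, so each is used; only a8 can be 7, hence a8 = 7.

7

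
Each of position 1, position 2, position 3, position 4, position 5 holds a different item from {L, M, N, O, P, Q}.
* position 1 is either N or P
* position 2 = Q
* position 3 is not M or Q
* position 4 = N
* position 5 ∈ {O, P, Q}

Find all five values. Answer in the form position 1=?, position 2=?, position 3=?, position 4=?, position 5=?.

position 2 has just one choice, so position 2 = Q. Strike Q from position 5.
That leaves position 4 = N. So position 1, position 3 can't be N.
position 1 must be P (only option left). Strike P from position 3, position 5.
position 5 must be O (only option left). Remove O from position 3.
position 3 must be L (only option left).

position 1=P, position 2=Q, position 3=L, position 4=N, position 5=O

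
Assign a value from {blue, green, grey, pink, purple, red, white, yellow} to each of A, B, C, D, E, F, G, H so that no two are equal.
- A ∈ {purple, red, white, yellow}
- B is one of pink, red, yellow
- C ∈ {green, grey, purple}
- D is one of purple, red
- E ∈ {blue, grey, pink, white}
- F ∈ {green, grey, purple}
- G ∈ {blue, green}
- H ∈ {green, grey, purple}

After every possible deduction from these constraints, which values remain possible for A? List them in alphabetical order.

C, F, H between them cover only {green, grey, purple} — a naked triple. Remove those values from A, D, E, G.
D must be red (only option left). Remove red from A, B.
G must be blue (only option left). So E can't be blue.
No further eliminations apply; A can still be any of white, yellow.

white, yellow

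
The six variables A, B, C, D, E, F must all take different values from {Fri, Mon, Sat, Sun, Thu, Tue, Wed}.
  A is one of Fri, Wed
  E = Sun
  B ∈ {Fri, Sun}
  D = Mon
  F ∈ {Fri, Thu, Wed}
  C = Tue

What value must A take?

C has just one choice, so C = Tue.
That leaves D = Mon.
E must be Sun (only option left). So B can't be Sun.
B's domain is down to {Fri}, so B = Fri. Remove Fri from A, F.
So A = Wed.

Wed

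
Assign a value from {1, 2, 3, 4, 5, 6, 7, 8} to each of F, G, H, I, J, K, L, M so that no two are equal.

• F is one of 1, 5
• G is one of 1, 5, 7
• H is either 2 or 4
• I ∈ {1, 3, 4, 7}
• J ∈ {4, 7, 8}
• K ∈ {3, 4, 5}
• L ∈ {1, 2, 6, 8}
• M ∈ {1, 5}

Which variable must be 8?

J

The 8 variables together cover exactly {1, 2, 3, 4, 5, 6, 7, 8} — 8 values for 8 variables — and 6 appears only in L's list, so L = 6.
The 7 still-open variables together cover exactly {1, 2, 3, 4, 5, 7, 8} — 7 values for 7 variables — and 2 appears only in H's list, so H = 2.
The 6 still-open variables draw from only 6 values {1, 3, 4, 5, 7, 8}, so each is used; only J can be 8, hence J = 8.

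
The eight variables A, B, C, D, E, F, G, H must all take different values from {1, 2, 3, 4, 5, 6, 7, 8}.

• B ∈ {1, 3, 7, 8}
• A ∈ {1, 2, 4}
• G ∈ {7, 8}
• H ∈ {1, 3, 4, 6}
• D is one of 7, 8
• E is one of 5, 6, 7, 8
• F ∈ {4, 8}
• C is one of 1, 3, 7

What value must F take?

Among the 8 variables, 2 fits only A (and all 8 values in {1, 2, 3, 4, 5, 6, 7, 8} must be used), so A = 2.
The 7 still-open variables together cover exactly {1, 3, 4, 5, 6, 7, 8} — 7 values for 7 variables — and 5 appears only in E's list, so E = 5.
Among the 6 still-open variables, 6 fits only H (and all 6 values in {1, 3, 4, 6, 7, 8} must be used), so H = 6.
The 5 still-open variables draw from only 5 values {1, 3, 4, 7, 8}, so each is used; only F can be 4, hence F = 4.

4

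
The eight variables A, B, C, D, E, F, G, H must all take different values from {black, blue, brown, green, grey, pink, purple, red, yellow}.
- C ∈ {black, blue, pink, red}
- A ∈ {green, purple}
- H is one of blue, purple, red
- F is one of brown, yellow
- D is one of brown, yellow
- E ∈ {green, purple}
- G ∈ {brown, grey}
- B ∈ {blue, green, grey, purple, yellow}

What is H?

red

A and E share exactly the 2 values {green, purple}; by pigeonhole those values go to them, so strike green, purple from B, H.
D and F share exactly the 2 values {brown, yellow}; by pigeonhole those values go to them, so strike brown, yellow from B, G.
G has just one choice, so G = grey. Eliminate grey elsewhere: B.
B has just one choice, so B = blue. Remove blue from C, H.
So H = red.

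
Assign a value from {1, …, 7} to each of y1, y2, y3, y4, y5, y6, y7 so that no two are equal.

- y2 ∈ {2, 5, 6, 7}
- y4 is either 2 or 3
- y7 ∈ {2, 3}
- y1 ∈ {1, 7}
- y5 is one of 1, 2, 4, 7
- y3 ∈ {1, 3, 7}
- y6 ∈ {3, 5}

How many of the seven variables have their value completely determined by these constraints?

3

Among the 7 variables, 4 fits only y5 (and all 7 values in {1, 2, 3, 4, 5, 6, 7} must be used), so y5 = 4.
The 6 still-open variables draw from only 6 values {1, 2, 3, 5, 6, 7}, so each is used; only y2 can be 6, hence y2 = 6.
The 5 still-open variables draw from only 5 values {1, 2, 3, 5, 7}, so each is used; only y6 can be 5, hence y6 = 5.
y4 and y7 between them cover only {2, 3} — a naked pair. Remove those values from y3.
Determined: y2=6, y5=4, y6=5. The other variables each still have more than one consistent value. That makes 3.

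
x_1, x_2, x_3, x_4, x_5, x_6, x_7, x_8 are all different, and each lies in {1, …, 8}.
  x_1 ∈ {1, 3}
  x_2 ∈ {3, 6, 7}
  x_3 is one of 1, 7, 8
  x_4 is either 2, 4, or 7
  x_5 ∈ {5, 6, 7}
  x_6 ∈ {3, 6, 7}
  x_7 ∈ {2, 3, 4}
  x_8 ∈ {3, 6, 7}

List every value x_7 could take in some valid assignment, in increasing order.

The 8 variables draw from only 8 values {1, 2, 3, 4, 5, 6, 7, 8}, so each is used; only x_5 can be 5, hence x_5 = 5.
Among the 7 still-open variables, 8 fits only x_3 (and all 7 values in {1, 2, 3, 4, 6, 7, 8} must be used), so x_3 = 8.
The 6 still-open variables draw from only 6 values {1, 2, 3, 4, 6, 7}, so each is used; only x_1 can be 1, hence x_1 = 1.
x_2, x_6, x_8 share exactly the 3 values {3, 6, 7}; by pigeonhole those values go to them, so strike 3, 6, 7 from x_4, x_7.
No further eliminations apply; x_7 can still be any of 2, 4.

2, 4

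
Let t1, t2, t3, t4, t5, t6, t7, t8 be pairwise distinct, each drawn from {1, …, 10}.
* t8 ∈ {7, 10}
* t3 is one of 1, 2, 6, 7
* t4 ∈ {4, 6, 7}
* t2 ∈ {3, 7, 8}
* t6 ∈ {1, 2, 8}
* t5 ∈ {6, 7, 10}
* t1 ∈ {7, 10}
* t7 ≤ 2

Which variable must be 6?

t5

The 8 variables together cover exactly {1, 2, 3, 4, 6, 7, 8, 10} — 8 values for 8 variables — and 3 appears only in t2's list, so t2 = 3.
Among the 7 still-open variables, 4 fits only t4 (and all 7 values in {1, 2, 4, 6, 7, 8, 10} must be used), so t4 = 4.
Among the 6 still-open variables, 8 fits only t6 (and all 6 values in {1, 2, 6, 7, 8, 10} must be used), so t6 = 8.
t1 and t8 share exactly the 2 values {7, 10}; by pigeonhole those values go to them, so strike 7, 10 from t3, t5.
So 6 goes to t5.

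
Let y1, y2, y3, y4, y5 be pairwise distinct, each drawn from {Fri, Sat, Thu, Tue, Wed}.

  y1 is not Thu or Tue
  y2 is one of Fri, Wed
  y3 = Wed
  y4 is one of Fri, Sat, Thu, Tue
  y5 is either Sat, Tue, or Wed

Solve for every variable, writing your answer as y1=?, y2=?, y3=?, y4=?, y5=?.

y3 must be Wed (only option left). So y1, y2, y5 can't be Wed.
y2 has just one choice, so y2 = Fri. Eliminate Fri elsewhere: y1, y4.
That leaves y1 = Sat. Strike Sat from y4, y5.
y5's domain is down to {Tue}, so y5 = Tue. Strike Tue from y4.
y4 has just one choice, so y4 = Thu.

y1=Sat, y2=Fri, y3=Wed, y4=Thu, y5=Tue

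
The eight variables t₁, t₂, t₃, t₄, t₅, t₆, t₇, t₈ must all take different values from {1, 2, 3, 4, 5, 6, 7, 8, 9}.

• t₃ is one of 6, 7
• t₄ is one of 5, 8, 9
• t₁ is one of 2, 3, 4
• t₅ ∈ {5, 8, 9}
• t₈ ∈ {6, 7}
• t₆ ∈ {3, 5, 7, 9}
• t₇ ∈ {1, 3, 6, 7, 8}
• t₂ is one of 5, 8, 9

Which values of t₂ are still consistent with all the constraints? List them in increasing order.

The 2 variables t₃ and t₈ are confined to {6, 7}, which locks those values in; drop them from t₆, t₇.
The 3 variables t₂, t₄, t₅ are confined to {5, 8, 9}, which locks those values in; drop them from t₆, t₇.
t₆ must be 3 (only option left). Strike 3 from t₁, t₇.
t₇'s domain is down to {1}, so t₇ = 1.
No further eliminations apply; t₂ can still be any of 5, 8, 9.

5, 8, 9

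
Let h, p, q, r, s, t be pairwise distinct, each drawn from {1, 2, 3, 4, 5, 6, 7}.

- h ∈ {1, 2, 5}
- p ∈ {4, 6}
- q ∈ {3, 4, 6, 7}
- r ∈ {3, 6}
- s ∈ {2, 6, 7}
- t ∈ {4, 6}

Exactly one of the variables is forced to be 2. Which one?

p and t between them cover only {4, 6} — a naked pair. Remove those values from q, r, s.
r's domain is down to {3}, so r = 3. So q can't be 3.
q must be 7 (only option left). Eliminate 7 elsewhere: s.
So 2 goes to s.

s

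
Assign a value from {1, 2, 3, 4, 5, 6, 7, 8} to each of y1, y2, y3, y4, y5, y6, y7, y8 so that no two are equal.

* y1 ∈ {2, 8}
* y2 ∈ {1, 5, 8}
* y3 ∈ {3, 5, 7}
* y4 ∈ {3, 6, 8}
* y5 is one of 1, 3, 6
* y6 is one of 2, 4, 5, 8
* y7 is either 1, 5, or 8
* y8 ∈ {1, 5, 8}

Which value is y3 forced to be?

The 8 variables together cover exactly {1, 2, 3, 4, 5, 6, 7, 8} — 8 values for 8 variables — and 4 appears only in y6's list, so y6 = 4.
The 7 still-open variables together cover exactly {1, 2, 3, 5, 6, 7, 8} — 7 values for 7 variables — and 2 appears only in y1's list, so y1 = 2.
The 6 still-open variables together cover exactly {1, 3, 5, 6, 7, 8} — 6 values for 6 variables — and 7 appears only in y3's list, so y3 = 7.

7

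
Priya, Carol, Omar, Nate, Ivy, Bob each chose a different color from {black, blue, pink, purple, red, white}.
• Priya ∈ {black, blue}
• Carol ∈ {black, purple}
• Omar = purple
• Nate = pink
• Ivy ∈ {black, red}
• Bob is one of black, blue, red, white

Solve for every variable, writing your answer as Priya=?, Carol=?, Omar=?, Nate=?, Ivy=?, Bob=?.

Omar must be purple (only option left). Remove purple from Carol.
That leaves Nate = pink.
That leaves Carol = black. Eliminate black elsewhere: Priya, Ivy, Bob.
Ivy must be red (only option left). So Bob can't be red.
That leaves Priya = blue. Remove blue from Bob.
Bob has just one choice, so Bob = white.

Priya=blue, Carol=black, Omar=purple, Nate=pink, Ivy=red, Bob=white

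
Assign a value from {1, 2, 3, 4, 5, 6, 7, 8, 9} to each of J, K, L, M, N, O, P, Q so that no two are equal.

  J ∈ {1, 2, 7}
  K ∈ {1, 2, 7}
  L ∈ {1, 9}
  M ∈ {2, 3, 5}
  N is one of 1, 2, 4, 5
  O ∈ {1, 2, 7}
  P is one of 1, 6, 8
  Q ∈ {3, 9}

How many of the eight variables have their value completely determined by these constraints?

4

The 3 variables J, K, O are confined to {1, 2, 7}, which locks those values in; drop them from L, M, N, P.
L must be 9 (only option left). Strike 9 from Q.
Q has just one choice, so Q = 3. Remove 3 from M.
M's domain is down to {5}, so M = 5. Remove 5 from N.
N has just one choice, so N = 4.
Determined: L=9, M=5, N=4, Q=3. The other variables each still have more than one consistent value. That makes 4.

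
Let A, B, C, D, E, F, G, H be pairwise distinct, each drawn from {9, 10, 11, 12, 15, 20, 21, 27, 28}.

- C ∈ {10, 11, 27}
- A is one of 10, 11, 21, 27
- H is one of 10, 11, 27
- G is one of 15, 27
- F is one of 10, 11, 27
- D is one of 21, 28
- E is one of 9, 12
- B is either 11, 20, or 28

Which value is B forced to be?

C, F, H share exactly the 3 values {10, 11, 27}; by pigeonhole those values go to them, so strike 10, 11, 27 from A, B, G.
A has just one choice, so A = 21. Remove 21 from D.
D has just one choice, so D = 28. Strike 28 from B.
So B = 20.

20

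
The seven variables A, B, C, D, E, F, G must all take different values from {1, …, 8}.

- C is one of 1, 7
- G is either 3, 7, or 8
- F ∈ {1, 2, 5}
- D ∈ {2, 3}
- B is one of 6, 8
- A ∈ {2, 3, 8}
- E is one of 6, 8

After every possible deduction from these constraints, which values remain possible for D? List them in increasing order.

2, 3

The 7 variables draw from only 7 values {1, 2, 3, 5, 6, 7, 8}, so each is used; only F can be 5, hence F = 5.
The 6 still-open variables together cover exactly {1, 2, 3, 6, 7, 8} — 6 values for 6 variables — and 1 appears only in C's list, so C = 1.
The 5 still-open variables together cover exactly {2, 3, 6, 7, 8} — 5 values for 5 variables — and 7 appears only in G's list, so G = 7.
B and E between them cover only {6, 8} — a naked pair. Remove those values from A.
No further eliminations apply; D can still be any of 2, 3.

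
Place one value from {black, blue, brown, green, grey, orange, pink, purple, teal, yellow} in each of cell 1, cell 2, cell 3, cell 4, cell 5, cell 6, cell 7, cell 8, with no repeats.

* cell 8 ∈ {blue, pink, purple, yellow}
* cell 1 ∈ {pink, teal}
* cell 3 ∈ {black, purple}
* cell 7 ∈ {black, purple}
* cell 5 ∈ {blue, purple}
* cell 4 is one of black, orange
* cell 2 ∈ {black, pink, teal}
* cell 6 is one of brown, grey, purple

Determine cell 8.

cell 3 and cell 7 between them cover only {black, purple} — a naked pair. Remove those values from cell 2, cell 4, cell 5, cell 6, cell 8.
cell 4's domain is down to {orange}, so cell 4 = orange.
cell 5's domain is down to {blue}, so cell 5 = blue. Eliminate blue elsewhere: cell 8.
The 2 variables cell 1 and cell 2 are confined to {pink, teal}, which locks those values in; drop them from cell 8.
So cell 8 = yellow.

yellow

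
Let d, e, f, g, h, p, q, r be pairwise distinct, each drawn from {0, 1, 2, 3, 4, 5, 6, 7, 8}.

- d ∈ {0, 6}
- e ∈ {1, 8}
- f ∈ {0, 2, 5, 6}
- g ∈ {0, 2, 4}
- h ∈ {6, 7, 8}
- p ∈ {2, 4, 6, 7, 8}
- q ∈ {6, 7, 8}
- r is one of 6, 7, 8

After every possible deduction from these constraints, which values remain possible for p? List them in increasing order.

2, 4

Among the 8 variables, 1 fits only e (and all 8 values in {0, 1, 2, 4, 5, 6, 7, 8} must be used), so e = 1.
The 7 still-open variables together cover exactly {0, 2, 4, 5, 6, 7, 8} — 7 values for 7 variables — and 5 appears only in f's list, so f = 5.
h, q, r share exactly the 3 values {6, 7, 8}; by pigeonhole those values go to them, so strike 6, 7, 8 from d, p.
d's domain is down to {0}, so d = 0. Remove 0 from g.
No further eliminations apply; p can still be any of 2, 4.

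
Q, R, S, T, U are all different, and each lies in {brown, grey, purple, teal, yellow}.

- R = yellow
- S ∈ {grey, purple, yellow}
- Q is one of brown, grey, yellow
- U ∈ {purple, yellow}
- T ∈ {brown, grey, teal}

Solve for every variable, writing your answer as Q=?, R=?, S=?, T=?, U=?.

R has just one choice, so R = yellow. Remove yellow from Q, S, U.
U must be purple (only option left). Eliminate purple elsewhere: S.
S must be grey (only option left). Strike grey from Q, T.
That leaves Q = brown. So T can't be brown.
That leaves T = teal.

Q=brown, R=yellow, S=grey, T=teal, U=purple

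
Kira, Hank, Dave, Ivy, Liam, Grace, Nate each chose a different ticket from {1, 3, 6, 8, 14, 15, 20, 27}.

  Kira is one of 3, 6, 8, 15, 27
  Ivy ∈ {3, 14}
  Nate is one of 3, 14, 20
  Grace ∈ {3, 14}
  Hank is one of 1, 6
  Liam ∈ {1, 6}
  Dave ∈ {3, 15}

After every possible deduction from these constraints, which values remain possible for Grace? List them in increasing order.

3, 14

Hank and Liam between them cover only {1, 6} — a naked pair. Remove those values from Kira.
Ivy and Grace share exactly the 2 values {3, 14}; by pigeonhole those values go to them, so strike 3, 14 from Kira, Dave, Nate.
Dave's domain is down to {15}, so Dave = 15. So Kira can't be 15.
Nate's domain is down to {20}, so Nate = 20.
No further eliminations apply; Grace can still be any of 3, 14.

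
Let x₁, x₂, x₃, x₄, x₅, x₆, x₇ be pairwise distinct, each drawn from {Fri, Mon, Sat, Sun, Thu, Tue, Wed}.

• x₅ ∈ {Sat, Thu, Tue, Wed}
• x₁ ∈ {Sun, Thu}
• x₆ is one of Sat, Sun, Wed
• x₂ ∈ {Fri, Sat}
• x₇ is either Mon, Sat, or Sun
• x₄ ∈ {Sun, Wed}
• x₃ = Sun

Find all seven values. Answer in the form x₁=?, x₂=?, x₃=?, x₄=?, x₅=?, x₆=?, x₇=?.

x₃'s domain is down to {Sun}, so x₃ = Sun. So x₁, x₄, x₆, x₇ can't be Sun.
x₄'s domain is down to {Wed}, so x₄ = Wed. Strike Wed from x₅, x₆.
x₆ has just one choice, so x₆ = Sat. Eliminate Sat elsewhere: x₂, x₅, x₇.
That leaves x₇ = Mon.
x₁ must be Thu (only option left). Eliminate Thu elsewhere: x₅.
x₂'s domain is down to {Fri}, so x₂ = Fri.
x₅ has just one choice, so x₅ = Tue.

x₁=Thu, x₂=Fri, x₃=Sun, x₄=Wed, x₅=Tue, x₆=Sat, x₇=Mon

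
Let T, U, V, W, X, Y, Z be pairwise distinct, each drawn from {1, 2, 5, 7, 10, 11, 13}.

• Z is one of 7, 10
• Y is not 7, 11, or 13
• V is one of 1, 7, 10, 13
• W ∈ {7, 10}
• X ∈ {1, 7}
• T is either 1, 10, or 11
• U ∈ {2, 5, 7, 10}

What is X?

1

The 7 variables together cover exactly {1, 2, 5, 7, 10, 11, 13} — 7 values for 7 variables — and 11 appears only in T's list, so T = 11.
The 6 still-open variables draw from only 6 values {1, 2, 5, 7, 10, 13}, so each is used; only V can be 13, hence V = 13.
W and Z share exactly the 2 values {7, 10}; by pigeonhole those values go to them, so strike 7, 10 from U, X, Y.
So X = 1.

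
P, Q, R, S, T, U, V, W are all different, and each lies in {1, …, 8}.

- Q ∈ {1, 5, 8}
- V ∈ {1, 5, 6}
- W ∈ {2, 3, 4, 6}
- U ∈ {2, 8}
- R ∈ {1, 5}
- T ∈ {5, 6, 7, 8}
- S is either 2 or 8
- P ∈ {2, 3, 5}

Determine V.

The 8 variables together cover exactly {1, 2, 3, 4, 5, 6, 7, 8} — 8 values for 8 variables — and 4 appears only in W's list, so W = 4.
The 7 still-open variables together cover exactly {1, 2, 3, 5, 6, 7, 8} — 7 values for 7 variables — and 3 appears only in P's list, so P = 3.
The 6 still-open variables draw from only 6 values {1, 2, 5, 6, 7, 8}, so each is used; only T can be 7, hence T = 7.
Among the 5 still-open variables, 6 fits only V (and all 5 values in {1, 2, 5, 6, 8} must be used), so V = 6.

6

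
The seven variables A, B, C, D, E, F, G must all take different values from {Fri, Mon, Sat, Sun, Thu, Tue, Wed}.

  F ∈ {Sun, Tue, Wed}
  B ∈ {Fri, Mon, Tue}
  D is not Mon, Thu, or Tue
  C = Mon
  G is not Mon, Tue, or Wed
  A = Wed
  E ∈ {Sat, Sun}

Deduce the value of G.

Thu

A's domain is down to {Wed}, so A = Wed. Strike Wed from D, F.
C has just one choice, so C = Mon. Remove Mon from B.
The 5 still-open variables together cover exactly {Fri, Sat, Sun, Thu, Tue} — 5 values for 5 variables — and Thu appears only in G's list, so G = Thu.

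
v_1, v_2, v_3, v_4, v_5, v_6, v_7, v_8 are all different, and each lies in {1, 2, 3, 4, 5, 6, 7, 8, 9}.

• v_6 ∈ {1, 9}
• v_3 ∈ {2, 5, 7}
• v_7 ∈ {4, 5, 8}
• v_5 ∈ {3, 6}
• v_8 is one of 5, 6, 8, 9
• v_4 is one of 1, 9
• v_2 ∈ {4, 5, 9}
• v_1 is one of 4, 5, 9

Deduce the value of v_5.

3

v_4 and v_6 between them cover only {1, 9} — a naked pair. Remove those values from v_1, v_2, v_8.
The 2 variables v_1 and v_2 are confined to {4, 5}, which locks those values in; drop them from v_3, v_7, v_8.
v_7's domain is down to {8}, so v_7 = 8. Remove 8 from v_8.
v_8 must be 6 (only option left). So v_5 can't be 6.
So v_5 = 3.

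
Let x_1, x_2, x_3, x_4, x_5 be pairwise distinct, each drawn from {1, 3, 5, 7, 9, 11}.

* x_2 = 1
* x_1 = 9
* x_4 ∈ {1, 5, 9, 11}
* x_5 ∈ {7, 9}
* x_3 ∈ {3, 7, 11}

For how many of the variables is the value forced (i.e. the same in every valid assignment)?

x_1's domain is down to {9}, so x_1 = 9. Strike 9 from x_4, x_5.
x_2's domain is down to {1}, so x_2 = 1. Eliminate 1 elsewhere: x_4.
x_5's domain is down to {7}, so x_5 = 7. So x_3 can't be 7.
Determined: x_1=9, x_2=1, x_5=7. The other variables each still have more than one consistent value. That makes 3.

3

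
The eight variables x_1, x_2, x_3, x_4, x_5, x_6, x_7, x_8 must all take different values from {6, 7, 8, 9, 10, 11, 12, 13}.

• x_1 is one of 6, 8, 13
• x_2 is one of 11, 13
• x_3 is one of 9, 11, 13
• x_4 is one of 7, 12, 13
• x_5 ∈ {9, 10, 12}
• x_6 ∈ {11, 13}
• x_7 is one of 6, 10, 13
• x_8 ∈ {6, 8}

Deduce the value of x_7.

The 8 variables together cover exactly {6, 7, 8, 9, 10, 11, 12, 13} — 8 values for 8 variables — and 7 appears only in x_4's list, so x_4 = 7.
The 7 still-open variables together cover exactly {6, 8, 9, 10, 11, 12, 13} — 7 values for 7 variables — and 12 appears only in x_5's list, so x_5 = 12.
The 6 still-open variables draw from only 6 values {6, 8, 9, 10, 11, 13}, so each is used; only x_3 can be 9, hence x_3 = 9.
The 5 still-open variables together cover exactly {6, 8, 10, 11, 13} — 5 values for 5 variables — and 10 appears only in x_7's list, so x_7 = 10.

10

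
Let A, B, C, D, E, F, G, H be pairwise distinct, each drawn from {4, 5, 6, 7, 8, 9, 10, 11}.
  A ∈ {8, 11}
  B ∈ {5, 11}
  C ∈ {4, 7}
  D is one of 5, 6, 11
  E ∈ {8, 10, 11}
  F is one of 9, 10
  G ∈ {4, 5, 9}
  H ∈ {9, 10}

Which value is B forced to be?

Among the 8 variables, 6 fits only D (and all 8 values in {4, 5, 6, 7, 8, 9, 10, 11} must be used), so D = 6.
The 7 still-open variables draw from only 7 values {4, 5, 7, 8, 9, 10, 11}, so each is used; only C can be 7, hence C = 7.
Among the 6 still-open variables, 4 fits only G (and all 6 values in {4, 5, 8, 9, 10, 11} must be used), so G = 4.
The 5 still-open variables draw from only 5 values {5, 8, 9, 10, 11}, so each is used; only B can be 5, hence B = 5.

5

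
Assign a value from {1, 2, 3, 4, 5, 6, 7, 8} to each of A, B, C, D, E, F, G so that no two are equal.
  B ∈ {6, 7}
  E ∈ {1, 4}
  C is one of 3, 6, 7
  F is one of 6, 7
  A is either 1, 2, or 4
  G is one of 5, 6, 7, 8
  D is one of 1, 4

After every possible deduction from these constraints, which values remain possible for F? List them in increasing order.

B and F share exactly the 2 values {6, 7}; by pigeonhole those values go to them, so strike 6, 7 from C, G.
C must be 3 (only option left).
D and E between them cover only {1, 4} — a naked pair. Remove those values from A.
A's domain is down to {2}, so A = 2.
No further eliminations apply; F can still be any of 6, 7.

6, 7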